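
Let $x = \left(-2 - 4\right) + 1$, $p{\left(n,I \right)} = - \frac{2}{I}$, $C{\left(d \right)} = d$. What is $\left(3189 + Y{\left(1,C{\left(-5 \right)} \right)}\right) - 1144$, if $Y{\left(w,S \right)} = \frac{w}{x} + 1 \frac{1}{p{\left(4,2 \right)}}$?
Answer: $\frac{10219}{5} \approx 2043.8$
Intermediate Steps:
$x = -5$ ($x = -6 + 1 = -5$)
$Y{\left(w,S \right)} = -1 - \frac{w}{5}$ ($Y{\left(w,S \right)} = \frac{w}{-5} + 1 \frac{1}{\left(-2\right) \frac{1}{2}} = w \left(- \frac{1}{5}\right) + 1 \frac{1}{\left(-2\right) \frac{1}{2}} = - \frac{w}{5} + 1 \frac{1}{-1} = - \frac{w}{5} + 1 \left(-1\right) = - \frac{w}{5} - 1 = -1 - \frac{w}{5}$)
$\left(3189 + Y{\left(1,C{\left(-5 \right)} \right)}\right) - 1144 = \left(3189 - \frac{6}{5}\right) - 1144 = \frac{15939}{5} - 1144 = \frac{10219}{5}$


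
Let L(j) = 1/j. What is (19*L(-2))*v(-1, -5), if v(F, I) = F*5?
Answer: 95/2 ≈ 47.500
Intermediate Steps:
v(F, I) = 5*F
(19*L(-2))*v(-1, -5) = (19/(-2))*(5*(-1)) = (19*(-½))*(-5) = -19/2*(-5) = 95/2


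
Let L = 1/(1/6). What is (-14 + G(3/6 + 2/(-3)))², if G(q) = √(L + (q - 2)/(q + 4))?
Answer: 4633/23 - 140*√115/23 ≈ 136.16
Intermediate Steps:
L = 6 (L = 1/(⅙) = 6)
G(q) = √(6 + (-2 + q)/(4 + q)) (G(q) = √(6 + (q - 2)/(q + 4)) = √(6 + (-2 + q)/(4 + q)))
(-14 + G(3/6 + 2/(-3)))² = (-14 + √((22 + 7*(3/6 + 2/(-3)))/(4 + (3/6 + 2/(-3)))))² = (-14 + √((22 + 7*(3*(⅙) + 2*(-⅓)))/(4 + (3*(⅙) + 2*(-⅓)))))² = (-14 + √((22 + 7*(½ - ⅔))/(4 + (½ - ⅔))))² = (-14 + √((22 + 7*(-⅙))/(4 - ⅙)))² = (-14 + √((22 - 7/6)/(23/6)))² = (-14 + √((6/23)*(125/6)))² = (-14 + √(125/23))² = (-14 + 5*√115/23)²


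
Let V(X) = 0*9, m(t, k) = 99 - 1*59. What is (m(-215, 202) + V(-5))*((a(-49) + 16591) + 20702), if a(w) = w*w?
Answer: 1587760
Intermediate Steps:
a(w) = w²
m(t, k) = 40 (m(t, k) = 99 - 59 = 40)
V(X) = 0
(m(-215, 202) + V(-5))*((a(-49) + 16591) + 20702) = (40 + 0)*(((-49)² + 16591) + 20702) = 40*((2401 + 16591) + 20702) = 40*(18992 + 20702) = 40*39694 = 1587760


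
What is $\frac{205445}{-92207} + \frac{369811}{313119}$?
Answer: $- \frac{30229570078}{28871763633} \approx -1.047$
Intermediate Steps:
$\frac{205445}{-92207} + \frac{369811}{313119} = 205445 \left(- \frac{1}{92207}\right) + 369811 \cdot \frac{1}{313119} = - \frac{205445}{92207} + \frac{369811}{313119} = - \frac{30229570078}{28871763633}$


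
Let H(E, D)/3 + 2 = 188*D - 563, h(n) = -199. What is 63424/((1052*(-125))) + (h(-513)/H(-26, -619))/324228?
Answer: -1803505020143123/3739292870350500 ≈ -0.48231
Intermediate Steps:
H(E, D) = -1695 + 564*D (H(E, D) = -6 + 3*(188*D - 563) = -6 + 3*(-563 + 188*D) = -6 + (-1689 + 564*D) = -1695 + 564*D)
63424/((1052*(-125))) + (h(-513)/H(-26, -619))/324228 = 63424/((1052*(-125))) - 199/(-1695 + 564*(-619))/324228 = 63424/(-131500) - 199/(-1695 - 349116)*(1/324228) = 63424*(-1/131500) - 199/(-350811)*(1/324228) = -15856/32875 - 199*(-1/350811)*(1/324228) = -15856/32875 + (199/350811)*(1/324228) = -15856/32875 + 199/113742748908 = -1803505020143123/3739292870350500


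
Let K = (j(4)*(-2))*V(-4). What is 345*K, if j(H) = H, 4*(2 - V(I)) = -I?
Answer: -2760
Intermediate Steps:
V(I) = 2 + I/4 (V(I) = 2 - (-1)*I/4 = 2 + I/4)
K = -8 (K = (4*(-2))*(2 + (¼)*(-4)) = -8*(2 - 1) = -8*1 = -8)
345*K = 345*(-8) = -2760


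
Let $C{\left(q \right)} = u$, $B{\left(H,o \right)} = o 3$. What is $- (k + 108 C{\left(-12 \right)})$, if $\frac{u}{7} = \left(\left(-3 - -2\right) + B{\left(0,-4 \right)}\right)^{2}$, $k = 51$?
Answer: $-127815$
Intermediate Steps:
$B{\left(H,o \right)} = 3 o$
$u = 1183$ ($u = 7 \left(\left(-3 - -2\right) + 3 \left(-4\right)\right)^{2} = 7 \left(\left(-3 + 2\right) - 12\right)^{2} = 7 \left(-1 - 12\right)^{2} = 7 \left(-13\right)^{2} = 7 \cdot 169 = 1183$)
$C{\left(q \right)} = 1183$
$- (k + 108 C{\left(-12 \right)}) = - (51 + 108 \cdot 1183) = - (51 + 127764) = \left(-1\right) 127815 = -127815$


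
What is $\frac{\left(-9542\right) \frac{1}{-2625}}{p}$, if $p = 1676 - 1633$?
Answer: $\frac{9542}{112875} \approx 0.084536$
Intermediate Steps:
$p = 43$ ($p = 1676 + \left(-1975 + 342\right) = 1676 - 1633 = 43$)
$\frac{\left(-9542\right) \frac{1}{-2625}}{p} = \frac{\left(-9542\right) \frac{1}{-2625}}{43} = \left(-9542\right) \left(- \frac{1}{2625}\right) \frac{1}{43} = \frac{9542}{2625} \cdot \frac{1}{43} = \frac{9542}{112875}$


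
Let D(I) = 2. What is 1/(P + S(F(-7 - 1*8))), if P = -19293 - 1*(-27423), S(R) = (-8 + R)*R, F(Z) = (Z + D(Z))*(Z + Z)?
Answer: 1/157110 ≈ 6.3650e-6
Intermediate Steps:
F(Z) = 2*Z*(2 + Z) (F(Z) = (Z + 2)*(Z + Z) = (2 + Z)*(2*Z) = 2*Z*(2 + Z))
S(R) = R*(-8 + R)
P = 8130 (P = -19293 + 27423 = 8130)
1/(P + S(F(-7 - 1*8))) = 1/(8130 + (2*(-7 - 1*8)*(2 + (-7 - 1*8)))*(-8 + 2*(-7 - 1*8)*(2 + (-7 - 1*8)))) = 1/(8130 + (2*(-7 - 8)*(2 + (-7 - 8)))*(-8 + 2*(-7 - 8)*(2 + (-7 - 8)))) = 1/(8130 + (2*(-15)*(2 - 15))*(-8 + 2*(-15)*(2 - 15))) = 1/(8130 + (2*(-15)*(-13))*(-8 + 2*(-15)*(-13))) = 1/(8130 + 390*(-8 + 390)) = 1/(8130 + 390*382) = 1/(8130 + 148980) = 1/157110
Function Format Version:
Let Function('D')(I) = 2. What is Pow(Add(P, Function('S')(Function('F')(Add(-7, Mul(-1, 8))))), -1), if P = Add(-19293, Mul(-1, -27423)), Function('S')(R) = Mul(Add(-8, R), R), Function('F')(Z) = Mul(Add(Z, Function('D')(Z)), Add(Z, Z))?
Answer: Rational(1, 157110) ≈ 6.3650e-6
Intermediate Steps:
Function('F')(Z) = Mul(2, Z, Add(2, Z)) (Function('F')(Z) = Mul(Add(Z, 2), Add(Z, Z)) = Mul(Add(2, Z), Mul(2, Z)) = Mul(2, Z, Add(2, Z)))
Function('S')(R) = Mul(R, Add(-8, R))
P = 8130 (P = Add(-19293, 27423) = 8130)
Pow(Add(P, Function('S')(Function('F')(Add(-7, Mul(-1, 8))))), -1) = Pow(Add(8130, Mul(Mul(2, Add(-7, Mul(-1, 8)), Add(2, Add(-7, Mul(-1, 8)))), Add(-8, Mul(2, Add(-7, Mul(-1, 8)), Add(2, Add(-7, Mul(-1, 8))))))), -1) = Pow(Add(8130, Mul(Mul(2, Add(-7, -8), Add(2, Add(-7, -8))), Add(-8, Mul(2, Add(-7, -8), Add(2, Add(-7, -8)))))), -1) = Pow(Add(8130, Mul(Mul(2, -15, Add(2, -15)), Add(-8, Mul(2, -15, Add(2, -15))))), -1) = Pow(Add(8130, Mul(Mul(2, -15, -13), Add(-8, Mul(2, -15, -13)))), -1) = Pow(Add(8130, Mul(390, Add(-8, 390))), -1) = Pow(Add(8130, Mul(390, 382)), -1) = Pow(Add(8130, 148980), -1) = Pow(157110, -1) = Rational(1, 157110)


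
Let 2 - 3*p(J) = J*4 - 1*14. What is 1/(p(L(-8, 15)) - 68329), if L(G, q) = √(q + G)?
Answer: -204971/14004370243 + 4*√7/14004370243 ≈ -1.4635e-5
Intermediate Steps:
L(G, q) = √(G + q)
p(J) = 16/3 - 4*J/3 (p(J) = ⅔ - (J*4 - 1*14)/3 = ⅔ - (4*J - 14)/3 = ⅔ - (-14 + 4*J)/3 = ⅔ + (14/3 - 4*J/3) = 16/3 - 4*J/3)
1/(p(L(-8, 15)) - 68329) = 1/((16/3 - 4*√(-8 + 15)/3) - 68329) = 1/((16/3 - 4*√7/3) - 68329) = 1/(-204971/3 - 4*√7/3)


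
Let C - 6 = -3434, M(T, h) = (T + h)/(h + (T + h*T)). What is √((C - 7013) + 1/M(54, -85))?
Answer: 15*I*√43958/31 ≈ 101.45*I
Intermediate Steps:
M(T, h) = (T + h)/(T + h + T*h) (M(T, h) = (T + h)/(h + (T + T*h)) = (T + h)/(T + h + T*h))
C = -3428 (C = 6 - 3434 = -3428)
√((C - 7013) + 1/M(54, -85)) = √((-3428 - 7013) + 1/((54 - 85)/(54 - 85 + 54*(-85)))) = √(-10441 + 1/(-31/(54 - 85 - 4590))) = √(-10441 + 1/(-31/(-4621))) = √(-10441 + 1/(-1/4621*(-31))) = √(-10441 + 1/(31/4621)) = √(-10441 + 4621/31) = √(-319050/31) = 15*I*√43958/31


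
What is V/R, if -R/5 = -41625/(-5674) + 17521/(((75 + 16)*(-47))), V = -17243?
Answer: 59778273802/56154265 ≈ 1064.5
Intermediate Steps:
R = -56154265/3466814 (R = -5*(-41625/(-5674) + 17521/(((75 + 16)*(-47)))) = -5*(-41625*(-1/5674) + 17521/((91*(-47)))) = -5*(41625/5674 + 17521/(-4277)) = -5*(41625/5674 + 17521*(-1/4277)) = -5*(41625/5674 - 2503/611) = -5*11230853/3466814 = -56154265/3466814 ≈ -16.198)
V/R = -17243/(-56154265/3466814) = -17243*(-3466814/56154265) = 59778273802/56154265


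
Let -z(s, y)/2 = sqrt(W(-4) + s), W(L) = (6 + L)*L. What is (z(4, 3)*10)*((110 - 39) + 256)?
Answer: -13080*I ≈ -13080.0*I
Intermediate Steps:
W(L) = L*(6 + L)
z(s, y) = -2*sqrt(-8 + s) (z(s, y) = -2*sqrt(-4*(6 - 4) + s) = -2*sqrt(-4*2 + s) = -2*sqrt(-8 + s))
(z(4, 3)*10)*((110 - 39) + 256) = (-2*sqrt(-8 + 4)*10)*((110 - 39) + 256) = (-4*I*10)*(71 + 256) = (-4*I*10)*327 = -40*I*327 = -13080*I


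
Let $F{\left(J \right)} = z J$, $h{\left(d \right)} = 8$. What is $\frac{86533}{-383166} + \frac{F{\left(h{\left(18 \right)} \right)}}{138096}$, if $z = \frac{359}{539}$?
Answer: $- \frac{1064794100}{4715687823} \approx -0.2258$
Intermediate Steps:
$z = \frac{359}{539}$ ($z = 359 \cdot \frac{1}{539} = \frac{359}{539} \approx 0.66605$)
$F{\left(J \right)} = \frac{359 J}{539}$
$\frac{86533}{-383166} + \frac{F{\left(h{\left(18 \right)} \right)}}{138096} = \frac{86533}{-383166} + \frac{\frac{359}{539} \cdot 8}{138096} = 86533 \left(- \frac{1}{383166}\right) + \frac{2872}{539} \cdot \frac{1}{138096} = - \frac{86533}{383166} + \frac{359}{9304218} = - \frac{1064794100}{4715687823}$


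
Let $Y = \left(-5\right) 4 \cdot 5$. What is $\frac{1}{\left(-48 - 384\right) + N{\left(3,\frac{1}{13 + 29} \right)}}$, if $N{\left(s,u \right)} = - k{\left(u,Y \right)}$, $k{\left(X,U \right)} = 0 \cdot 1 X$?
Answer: $- \frac{1}{432} \approx -0.0023148$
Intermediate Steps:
$Y = -100$ ($Y = \left(-20\right) 5 = -100$)
$k{\left(X,U \right)} = 0$ ($k{\left(X,U \right)} = 0 X = 0$)
$N{\left(s,u \right)} = 0$ ($N{\left(s,u \right)} = \left(-1\right) 0 = 0$)
$\frac{1}{\left(-48 - 384\right) + N{\left(3,\frac{1}{13 + 29} \right)}} = \frac{1}{\left(-48 - 384\right) + 0} = \frac{1}{-432 + 0} = \frac{1}{-432} = - \frac{1}{432}$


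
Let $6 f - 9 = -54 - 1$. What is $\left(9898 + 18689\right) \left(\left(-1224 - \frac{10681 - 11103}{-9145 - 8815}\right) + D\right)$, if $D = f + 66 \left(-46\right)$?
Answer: $- \frac{1095564119117}{8980} \approx -1.22 \cdot 10^{8}$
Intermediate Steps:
$f = - \frac{23}{3}$ ($f = \frac{3}{2} + \frac{-54 - 1}{6} = \frac{3}{2} + \frac{1}{6} \left(-55\right) = \frac{3}{2} - \frac{55}{6} = - \frac{23}{3} \approx -7.6667$)
$D = - \frac{9131}{3}$ ($D = - \frac{23}{3} + 66 \left(-46\right) = - \frac{23}{3} - 3036 = - \frac{9131}{3} \approx -3043.7$)
$\left(9898 + 18689\right) \left(\left(-1224 - \frac{10681 - 11103}{-9145 - 8815}\right) + D\right) = \left(9898 + 18689\right) \left(\left(-1224 - \frac{10681 - 11103}{-9145 - 8815}\right) - \frac{9131}{3}\right) = 28587 \left(\left(-1224 - - \frac{422}{-17960}\right) - \frac{9131}{3}\right) = 28587 \left(\left(-1224 - \left(-422\right) \left(- \frac{1}{17960}\right)\right) - \frac{9131}{3}\right) = 28587 \left(\left(-1224 - \frac{211}{8980}\right) - \frac{9131}{3}\right) = 28587 \left(- \frac{10991731}{8980} - \frac{9131}{3}\right) = 28587 \left(- \frac{114971573}{26940}\right) = - \frac{1095564119117}{8980}$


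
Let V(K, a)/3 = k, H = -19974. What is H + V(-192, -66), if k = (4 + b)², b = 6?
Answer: -19674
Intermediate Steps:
k = 100 (k = (4 + 6)² = 10² = 100)
V(K, a) = 300 (V(K, a) = 3*100 = 300)
H + V(-192, -66) = -19974 + 300 = -19674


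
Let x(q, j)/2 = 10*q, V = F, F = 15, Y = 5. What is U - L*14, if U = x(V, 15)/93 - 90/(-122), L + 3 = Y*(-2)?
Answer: 351657/1891 ≈ 185.96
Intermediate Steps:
V = 15
x(q, j) = 20*q (x(q, j) = 2*(10*q) = 20*q)
L = -13 (L = -3 + 5*(-2) = -3 - 10 = -13)
U = 7495/1891 (U = (20*15)/93 - 90/(-122) = 300*(1/93) - 90*(-1/122) = 100/31 + 45/61 = 7495/1891 ≈ 3.9635)
U - L*14 = 7495/1891 - (-13)*14 = 7495/1891 - 1*(-182) = 7495/1891 + 182 = 351657/1891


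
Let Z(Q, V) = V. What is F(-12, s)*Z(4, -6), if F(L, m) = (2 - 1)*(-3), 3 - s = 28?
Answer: 18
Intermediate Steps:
s = -25 (s = 3 - 1*28 = 3 - 28 = -25)
F(L, m) = -3 (F(L, m) = 1*(-3) = -3)
F(-12, s)*Z(4, -6) = -3*(-6) = 18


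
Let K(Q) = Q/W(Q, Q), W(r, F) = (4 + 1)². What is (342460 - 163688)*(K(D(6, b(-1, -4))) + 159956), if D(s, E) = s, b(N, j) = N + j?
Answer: 714892423432/25 ≈ 2.8596e+10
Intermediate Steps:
W(r, F) = 25 (W(r, F) = 5² = 25)
K(Q) = Q/25
(342460 - 163688)*(K(D(6, b(-1, -4))) + 159956) = (342460 - 163688)*((1/25)*6 + 159956) = 178772*(6/25 + 159956) = 178772*(3998906/25) = 714892423432/25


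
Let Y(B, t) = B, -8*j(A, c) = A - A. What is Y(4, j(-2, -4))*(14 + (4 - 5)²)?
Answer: 60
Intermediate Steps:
j(A, c) = 0 (j(A, c) = -(A - A)/8 = -⅛*0 = 0)
Y(4, j(-2, -4))*(14 + (4 - 5)²) = 4*(14 + (4 - 5)²) = 4*(14 + (-1)²) = 4*(14 + 1) = 4*15 = 60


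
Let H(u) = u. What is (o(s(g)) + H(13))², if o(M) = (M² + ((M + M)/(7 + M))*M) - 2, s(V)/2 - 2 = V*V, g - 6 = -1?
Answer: 33995615641/3721 ≈ 9.1361e+6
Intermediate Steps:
g = 5 (g = 6 - 1 = 5)
s(V) = 4 + 2*V² (s(V) = 4 + 2*(V*V) = 4 + 2*V²)
o(M) = -2 + M² + 2*M²/(7 + M) (o(M) = (M² + ((2*M)/(7 + M))*M) - 2 = (M² + (2*M/(7 + M))*M) - 2 = (M² + 2*M²/(7 + M)) - 2 = -2 + M² + 2*M²/(7 + M))
(o(s(g)) + H(13))² = ((-14 + (4 + 2*5²)³ - 2*(4 + 2*5²) + 9*(4 + 2*5²)²)/(7 + (4 + 2*5²)) + 13)² = ((-14 + (4 + 2*25)³ - 2*(4 + 2*25) + 9*(4 + 2*25)²)/(7 + (4 + 2*25)) + 13)² = ((-14 + (4 + 50)³ - 2*(4 + 50) + 9*(4 + 50)²)/(7 + (4 + 50)) + 13)² = ((-14 + 54³ - 2*54 + 9*54²)/(7 + 54) + 13)² = ((-14 + 157464 - 108 + 9*2916)/61 + 13)² = ((-14 + 157464 - 108 + 26244)/61 + 13)² = ((1/61)*183586 + 13)² = (183586/61 + 13)² = (184379/61)² = 33995615641/3721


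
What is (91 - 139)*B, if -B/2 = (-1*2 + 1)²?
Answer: 96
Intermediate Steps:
B = -2 (B = -2*(-1*2 + 1)² = -2*(-2 + 1)² = -2*(-1)² = -2*1 = -2)
(91 - 139)*B = (91 - 139)*(-2) = -48*(-2) = 96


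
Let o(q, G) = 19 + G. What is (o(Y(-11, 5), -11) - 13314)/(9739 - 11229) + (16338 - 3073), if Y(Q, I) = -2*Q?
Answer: 9889078/745 ≈ 13274.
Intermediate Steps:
(o(Y(-11, 5), -11) - 13314)/(9739 - 11229) + (16338 - 3073) = ((19 - 11) - 13314)/(9739 - 11229) + (16338 - 3073) = (8 - 13314)/(-1490) + 13265 = -13306*(-1/1490) + 13265 = 6653/745 + 13265 = 9889078/745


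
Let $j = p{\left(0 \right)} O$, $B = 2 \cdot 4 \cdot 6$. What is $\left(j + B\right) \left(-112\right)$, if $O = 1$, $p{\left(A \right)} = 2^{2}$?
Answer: $-5824$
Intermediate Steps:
$B = 48$ ($B = 8 \cdot 6 = 48$)
$p{\left(A \right)} = 4$
$j = 4$ ($j = 4 \cdot 1 = 4$)
$\left(j + B\right) \left(-112\right) = \left(4 + 48\right) \left(-112\right) = 52 \left(-112\right) = -5824$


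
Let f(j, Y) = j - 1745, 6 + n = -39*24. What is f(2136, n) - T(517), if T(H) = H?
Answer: -126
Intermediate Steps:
n = -942 (n = -6 - 39*24 = -6 - 936 = -942)
f(j, Y) = -1745 + j
f(2136, n) - T(517) = (-1745 + 2136) - 1*517 = 391 - 517 = -126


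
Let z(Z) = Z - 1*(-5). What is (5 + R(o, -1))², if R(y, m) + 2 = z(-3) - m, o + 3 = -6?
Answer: 36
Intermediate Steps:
o = -9 (o = -3 - 6 = -9)
z(Z) = 5 + Z (z(Z) = Z + 5 = 5 + Z)
R(y, m) = -m (R(y, m) = -2 + ((5 - 3) - m) = -2 + (2 - m) = -m)
(5 + R(o, -1))² = (5 - 1*(-1))² = (5 + 1)² = 6² = 36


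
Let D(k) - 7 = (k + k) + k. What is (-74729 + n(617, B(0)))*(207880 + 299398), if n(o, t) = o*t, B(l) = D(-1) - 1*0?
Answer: -36656415558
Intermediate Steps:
D(k) = 7 + 3*k (D(k) = 7 + ((k + k) + k) = 7 + (2*k + k) = 7 + 3*k)
B(l) = 4 (B(l) = (7 + 3*(-1)) - 1*0 = (7 - 3) + 0 = 4 + 0 = 4)
(-74729 + n(617, B(0)))*(207880 + 299398) = (-74729 + 617*4)*(207880 + 299398) = (-74729 + 2468)*507278 = -72261*507278 = -36656415558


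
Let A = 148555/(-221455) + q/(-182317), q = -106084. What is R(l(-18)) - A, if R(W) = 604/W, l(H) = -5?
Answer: -4873710087473/40375011235 ≈ -120.71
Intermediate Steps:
A = -718253943/8075002247 (A = 148555/(-221455) - 106084/(-182317) = 148555*(-1/221455) - 106084*(-1/182317) = -29711/44291 + 106084/182317 = -718253943/8075002247 ≈ -0.088948)
R(l(-18)) - A = 604/(-5) - 1*(-718253943/8075002247) = 604*(-⅕) + 718253943/8075002247 = -604/5 + 718253943/8075002247 = -4873710087473/40375011235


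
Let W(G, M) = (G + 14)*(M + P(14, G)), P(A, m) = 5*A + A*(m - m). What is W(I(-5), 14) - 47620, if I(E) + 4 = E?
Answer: -47200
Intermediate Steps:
I(E) = -4 + E
P(A, m) = 5*A (P(A, m) = 5*A + A*0 = 5*A + 0 = 5*A)
W(G, M) = (14 + G)*(70 + M) (W(G, M) = (G + 14)*(M + 5*14) = (14 + G)*(M + 70) = (14 + G)*(70 + M))
W(I(-5), 14) - 47620 = (980 + 14*14 + 70*(-4 - 5) + (-4 - 5)*14) - 47620 = (980 + 196 + 70*(-9) - 9*14) - 47620 = (980 + 196 - 630 - 126) - 47620 = 420 - 47620 = -47200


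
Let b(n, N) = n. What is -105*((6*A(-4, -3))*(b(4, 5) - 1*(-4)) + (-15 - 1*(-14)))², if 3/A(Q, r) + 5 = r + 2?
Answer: -65625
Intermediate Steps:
A(Q, r) = 3/(-3 + r) (A(Q, r) = 3/(-5 + (r + 2)) = 3/(-5 + (2 + r)) = 3/(-3 + r))
-105*((6*A(-4, -3))*(b(4, 5) - 1*(-4)) + (-15 - 1*(-14)))² = -105*((6*(3/(-3 - 3)))*(4 - 1*(-4)) + (-15 - 1*(-14)))² = -105*((6*(3/(-6)))*(4 + 4) + (-15 + 14))² = -105*((6*(3*(-⅙)))*8 - 1)² = -105*((6*(-½))*8 - 1)² = -105*(-3*8 - 1)² = -105*(-24 - 1)² = -105*(-25)² = -105*625 = -65625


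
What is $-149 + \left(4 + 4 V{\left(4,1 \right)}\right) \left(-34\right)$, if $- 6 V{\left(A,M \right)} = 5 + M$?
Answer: $-149$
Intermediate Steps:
$V{\left(A,M \right)} = - \frac{5}{6} - \frac{M}{6}$ ($V{\left(A,M \right)} = - \frac{5 + M}{6} = - \frac{5}{6} - \frac{M}{6}$)
$-149 + \left(4 + 4 V{\left(4,1 \right)}\right) \left(-34\right) = -149 + \left(4 + 4 \left(- \frac{5}{6} - \frac{1}{6}\right)\right) \left(-34\right) = -149 + \left(4 + 4 \left(-1\right)\right) \left(-34\right) = -149 + \left(4 - 4\right) \left(-34\right) = -149 + 0 \left(-34\right) = -149 + 0 = -149$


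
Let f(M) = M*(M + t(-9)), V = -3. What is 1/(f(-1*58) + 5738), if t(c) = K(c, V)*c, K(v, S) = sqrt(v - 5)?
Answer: 1517/14443530 - 29*I*sqrt(14)/4814510 ≈ 0.00010503 - 2.2538e-5*I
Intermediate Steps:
K(v, S) = sqrt(-5 + v)
t(c) = c*sqrt(-5 + c) (t(c) = sqrt(-5 + c)*c = c*sqrt(-5 + c))
f(M) = M*(M - 9*I*sqrt(14)) (f(M) = M*(M - 9*sqrt(-5 - 9)) = M*(M - 9*I*sqrt(14)))
1/(f(-1*58) + 5738) = 1/((-1*58)*(-1*58 - 9*I*sqrt(14)) + 5738) = 1/(-58*(-58 - 9*I*sqrt(14)) + 5738) = 1/((3364 + 522*I*sqrt(14)) + 5738) = 1/(9102 + 522*I*sqrt(14))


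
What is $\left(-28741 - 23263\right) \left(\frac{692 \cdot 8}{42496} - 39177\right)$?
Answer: $\frac{676401505883}{332} \approx 2.0374 \cdot 10^{9}$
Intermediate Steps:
$\left(-28741 - 23263\right) \left(\frac{692 \cdot 8}{42496} - 39177\right) = - 52004 \left(5536 \cdot \frac{1}{42496} - 39177\right) = - 52004 \left(\frac{173}{1328} - 39177\right) = \left(-52004\right) \left(- \frac{52026883}{1328}\right) = \frac{676401505883}{332}$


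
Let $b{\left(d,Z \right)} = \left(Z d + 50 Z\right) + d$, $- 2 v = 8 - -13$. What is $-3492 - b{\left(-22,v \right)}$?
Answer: $-3176$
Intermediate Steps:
$v = - \frac{21}{2}$ ($v = - \frac{8 - -13}{2} = - \frac{8 + 13}{2} = \left(- \frac{1}{2}\right) 21 = - \frac{21}{2} \approx -10.5$)
$b{\left(d,Z \right)} = d + 50 Z + Z d$ ($b{\left(d,Z \right)} = \left(50 Z + Z d\right) + d = d + 50 Z + Z d$)
$-3492 - b{\left(-22,v \right)} = -3492 - \left(-22 + 50 \left(- \frac{21}{2}\right) - -231\right) = -3492 - \left(-22 - 525 + 231\right) = -3492 - -316 = -3492 + 316 = -3176$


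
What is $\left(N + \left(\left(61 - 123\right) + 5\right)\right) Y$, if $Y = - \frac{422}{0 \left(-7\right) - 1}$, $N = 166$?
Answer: $45998$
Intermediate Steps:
$Y = 422$ ($Y = - \frac{422}{0 - 1} = - \frac{422}{-1} = \left(-422\right) \left(-1\right) = 422$)
$\left(N + \left(\left(61 - 123\right) + 5\right)\right) Y = \left(166 + \left(\left(61 - 123\right) + 5\right)\right) 422 = \left(166 + \left(-62 + 5\right)\right) 422 = \left(166 - 57\right) 422 = 109 \cdot 422 = 45998$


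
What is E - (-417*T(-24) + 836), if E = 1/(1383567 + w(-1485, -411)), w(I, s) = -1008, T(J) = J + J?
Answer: -28829120267/1382559 ≈ -20852.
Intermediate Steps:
T(J) = 2*J
E = 1/1382559 (E = 1/(1383567 - 1008) = 1/1382559 ≈ 7.2330e-7)
E - (-417*T(-24) + 836) = 1/1382559 - (-834*(-24) + 836) = 1/1382559 - (-417*(-48) + 836) = 1/1382559 - (20016 + 836) = 1/1382559 - 1*20852 = 1/1382559 - 20852 = -28829120267/1382559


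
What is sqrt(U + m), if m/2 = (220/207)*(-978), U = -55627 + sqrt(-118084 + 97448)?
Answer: sqrt(-274737507 + 9522*I*sqrt(5159))/69 ≈ 0.299 + 240.22*I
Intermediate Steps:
U = -55627 + 2*I*sqrt(5159) (U = -55627 + sqrt(-20636) = -55627 + 2*I*sqrt(5159) ≈ -55627.0 + 143.65*I)
m = -143440/69 (m = 2*((220/207)*(-978)) = 2*(-71720/69) = -143440/69 ≈ -2078.8)
sqrt(U + m) = sqrt((-55627 + 2*I*sqrt(5159)) - 143440/69) = sqrt(-3981703/69 + 2*I*sqrt(5159))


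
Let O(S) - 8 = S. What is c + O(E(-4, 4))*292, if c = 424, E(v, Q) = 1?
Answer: 3052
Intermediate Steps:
O(S) = 8 + S
c + O(E(-4, 4))*292 = 424 + (8 + 1)*292 = 424 + 9*292 = 424 + 2628 = 3052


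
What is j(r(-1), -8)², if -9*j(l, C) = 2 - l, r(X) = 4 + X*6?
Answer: 16/81 ≈ 0.19753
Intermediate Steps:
r(X) = 4 + 6*X
j(l, C) = -2/9 + l/9 (j(l, C) = -(2 - l)/9 = -2/9 + l/9)
j(r(-1), -8)² = (-2/9 + (4 + 6*(-1))/9)² = (-2/9 + (4 - 6)/9)² = (-2/9 + (⅑)*(-2))² = (-2/9 - 2/9)² = (-4/9)² = 16/81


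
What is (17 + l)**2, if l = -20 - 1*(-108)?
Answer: 11025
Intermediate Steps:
l = 88 (l = -20 + 108 = 88)
(17 + l)**2 = (17 + 88)**2 = 105**2 = 11025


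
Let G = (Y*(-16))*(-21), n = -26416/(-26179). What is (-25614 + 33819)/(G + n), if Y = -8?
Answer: -214798695/70342736 ≈ -3.0536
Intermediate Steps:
n = 26416/26179 (n = -26416*(-1/26179) = 26416/26179 ≈ 1.0091)
G = -2688 (G = -8*(-16)*(-21) = 128*(-21) = -2688)
(-25614 + 33819)/(G + n) = (-25614 + 33819)/(-2688 + 26416/26179) = 8205/(-70342736/26179) = 8205*(-26179/70342736) = -214798695/70342736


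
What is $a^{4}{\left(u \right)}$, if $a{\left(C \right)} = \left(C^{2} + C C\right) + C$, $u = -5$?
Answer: $4100625$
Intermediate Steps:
$a{\left(C \right)} = C + 2 C^{2}$ ($a{\left(C \right)} = \left(C^{2} + C^{2}\right) + C = 2 C^{2} + C = C + 2 C^{2}$)
$a^{4}{\left(u \right)} = \left(- 5 \left(1 + 2 \left(-5\right)\right)\right)^{4} = \left(- 5 \left(1 - 10\right)\right)^{4} = \left(\left(-5\right) \left(-9\right)\right)^{4} = 45^{4} = 4100625$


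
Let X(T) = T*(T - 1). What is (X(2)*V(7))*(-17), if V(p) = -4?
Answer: 136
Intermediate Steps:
X(T) = T*(-1 + T)
(X(2)*V(7))*(-17) = ((2*(-1 + 2))*(-4))*(-17) = ((2*1)*(-4))*(-17) = (2*(-4))*(-17) = -8*(-17) = 136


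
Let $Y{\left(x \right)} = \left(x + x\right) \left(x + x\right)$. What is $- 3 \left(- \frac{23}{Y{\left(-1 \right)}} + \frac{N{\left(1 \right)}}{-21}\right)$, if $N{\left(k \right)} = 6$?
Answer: $\frac{507}{28} \approx 18.107$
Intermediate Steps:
$Y{\left(x \right)} = 4 x^{2}$ ($Y{\left(x \right)} = 2 x 2 x = 4 x^{2}$)
$- 3 \left(- \frac{23}{Y{\left(-1 \right)}} + \frac{N{\left(1 \right)}}{-21}\right) = - 3 \left(- \frac{23}{4 \left(-1\right)^{2}} + \frac{6}{-21}\right) = - 3 \left(- \frac{23}{4 \cdot 1} + 6 \left(- \frac{1}{21}\right)\right) = - 3 \left(- \frac{23}{4} - \frac{2}{7}\right) = \left(-3\right) \left(- \frac{169}{28}\right) = \frac{507}{28}$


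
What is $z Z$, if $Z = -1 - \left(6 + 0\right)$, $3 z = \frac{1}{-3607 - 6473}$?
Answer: $\frac{1}{4320} \approx 0.00023148$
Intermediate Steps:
$z = - \frac{1}{30240}$ ($z = \frac{1}{3 \left(-3607 - 6473\right)} = \frac{1}{3 \left(-10080\right)} = \frac{1}{3} \left(- \frac{1}{10080}\right) = - \frac{1}{30240} \approx -3.3069 \cdot 10^{-5}$)
$Z = -7$ ($Z = -1 - 6 = -7$)
$z Z = \left(- \frac{1}{30240}\right) \left(-7\right) = \frac{1}{4320}$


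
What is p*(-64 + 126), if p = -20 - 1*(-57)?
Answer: 2294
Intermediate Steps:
p = 37 (p = -20 + 57 = 37)
p*(-64 + 126) = 37*(-64 + 126) = 37*62 = 2294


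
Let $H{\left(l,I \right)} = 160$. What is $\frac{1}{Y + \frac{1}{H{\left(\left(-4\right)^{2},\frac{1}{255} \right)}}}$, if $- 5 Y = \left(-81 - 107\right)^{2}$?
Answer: $- \frac{160}{1131007} \approx -0.00014147$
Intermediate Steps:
$Y = - \frac{35344}{5}$ ($Y = - \frac{\left(-81 - 107\right)^{2}}{5} = - \frac{\left(-188\right)^{2}}{5} = \left(- \frac{1}{5}\right) 35344 = - \frac{35344}{5} \approx -7068.8$)
$\frac{1}{Y + \frac{1}{H{\left(\left(-4\right)^{2},\frac{1}{255} \right)}}} = \frac{1}{- \frac{35344}{5} + \frac{1}{160}} = \frac{1}{- \frac{1131007}{160}} = - \frac{160}{1131007}$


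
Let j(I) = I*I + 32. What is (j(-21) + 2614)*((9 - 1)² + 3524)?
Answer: 11076156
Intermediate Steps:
j(I) = 32 + I² (j(I) = I² + 32 = 32 + I²)
(j(-21) + 2614)*((9 - 1)² + 3524) = ((32 + (-21)²) + 2614)*((9 - 1)² + 3524) = ((32 + 441) + 2614)*(8² + 3524) = (473 + 2614)*(64 + 3524) = 3087*3588 = 11076156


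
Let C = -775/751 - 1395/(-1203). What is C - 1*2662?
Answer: -801625522/301151 ≈ -2661.9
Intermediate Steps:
C = 38440/301151 (C = -775*1/751 - 1395*(-1/1203) = -775/751 + 465/401 = 38440/301151 ≈ 0.12764)
C - 1*2662 = 38440/301151 - 1*2662 = 38440/301151 - 2662 = -801625522/301151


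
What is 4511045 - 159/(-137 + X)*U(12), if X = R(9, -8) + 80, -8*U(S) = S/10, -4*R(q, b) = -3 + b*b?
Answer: 6518459548/1445 ≈ 4.5110e+6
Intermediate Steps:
R(q, b) = ¾ - b²/4 (R(q, b) = -(-3 + b*b)/4 = -(-3 + b²)/4 = ¾ - b²/4)
U(S) = -S/80 (U(S) = -S/(8*10) = -S/80)
X = 259/4 (X = (¾ - ¼*(-8)²) + 80 = (¾ - ¼*64) + 80 = (¾ - 16) + 80 = -61/4 + 80 = 259/4 ≈ 64.750)
4511045 - 159/(-137 + X)*U(12) = 4511045 - 159/(-137 + 259/4)*(-1/80*12) = 4511045 - 159/(-289/4)*(-3)/20 = 4511045 - 159*(-4/289)*(-3)/20 = 4511045 - (-636)*(-3)/(289*20) = 4511045 - 1*477/1445 = 4511045 - 477/1445 = 6518459548/1445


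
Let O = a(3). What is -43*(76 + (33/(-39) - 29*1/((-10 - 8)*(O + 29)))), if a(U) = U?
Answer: -24214547/7488 ≈ -3233.8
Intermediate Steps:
O = 3
-43*(76 + (33/(-39) - 29*1/((-10 - 8)*(O + 29)))) = -43*(76 + (33/(-39) - 29*1/((-10 - 8)*(3 + 29)))) = -43*(76 + (33*(-1/39) - 29/(32*(-18)))) = -43*(76 + (-11/13 - 29/(-576))) = -43*(76 + (-11/13 - 29*(-1/576))) = -43*(76 + (-11/13 + 29/576)) = -43*(76 - 5959/7488) = -43*563129/7488 = -24214547/7488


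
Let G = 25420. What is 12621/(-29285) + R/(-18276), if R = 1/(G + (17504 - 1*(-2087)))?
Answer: -10382300124641/24090457039260 ≈ -0.43097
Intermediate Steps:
R = 1/45011 (R = 1/(25420 + (17504 - 1*(-2087))) = 1/(25420 + (17504 + 2087)) = 1/(25420 + 19591) = 1/45011 ≈ 2.2217e-5)
12621/(-29285) + R/(-18276) = 12621/(-29285) + (1/45011)/(-18276) = 12621*(-1/29285) + (1/45011)*(-1/18276) = -12621/29285 - 1/822621036 = -10382300124641/24090457039260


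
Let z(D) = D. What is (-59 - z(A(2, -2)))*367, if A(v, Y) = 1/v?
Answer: -43673/2 ≈ -21837.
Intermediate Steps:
(-59 - z(A(2, -2)))*367 = (-59 - 1/2)*367 = (-59 - 1*½)*367 = (-59 - ½)*367 = -119/2*367 = -43673/2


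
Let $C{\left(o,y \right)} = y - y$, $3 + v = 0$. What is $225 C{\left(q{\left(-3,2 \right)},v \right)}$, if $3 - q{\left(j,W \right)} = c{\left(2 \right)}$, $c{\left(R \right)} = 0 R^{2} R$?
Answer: $0$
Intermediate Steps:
$v = -3$ ($v = -3 + 0 = -3$)
$c{\left(R \right)} = 0$ ($c{\left(R \right)} = 0 R = 0$)
$q{\left(j,W \right)} = 3$ ($q{\left(j,W \right)} = 3 - 0 = 3 + 0 = 3$)
$C{\left(o,y \right)} = 0$
$225 C{\left(q{\left(-3,2 \right)},v \right)} = 225 \cdot 0 = 0$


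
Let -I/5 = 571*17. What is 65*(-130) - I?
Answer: 40085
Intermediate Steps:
I = -48535 (I = -2855*17 = -5*9707 = -48535)
65*(-130) - I = 65*(-130) - 1*(-48535) = -8450 + 48535 = 40085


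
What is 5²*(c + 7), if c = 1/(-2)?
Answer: 325/2 ≈ 162.50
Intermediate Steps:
c = -½ ≈ -0.50000
5²*(c + 7) = 5²*(-½ + 7) = 25*(13/2) = 325/2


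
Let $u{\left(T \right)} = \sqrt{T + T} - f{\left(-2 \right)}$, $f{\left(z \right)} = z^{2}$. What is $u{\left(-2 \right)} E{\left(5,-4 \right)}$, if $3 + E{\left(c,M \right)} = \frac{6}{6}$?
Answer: $8 - 4 i \approx 8.0 - 4.0 i$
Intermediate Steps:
$E{\left(c,M \right)} = -2$ ($E{\left(c,M \right)} = -3 + \frac{6}{6} = -3 + 6 \cdot \frac{1}{6} = -3 + 1 = -2$)
$u{\left(T \right)} = -4 + \sqrt{2} \sqrt{T}$ ($u{\left(T \right)} = \sqrt{T + T} - \left(-2\right)^{2} = \sqrt{2 T} - 4 = \sqrt{2} \sqrt{T} - 4 = -4 + \sqrt{2} \sqrt{T}$)
$u{\left(-2 \right)} E{\left(5,-4 \right)} = \left(-4 + \sqrt{2} \sqrt{-2}\right) \left(-2\right) = \left(-4 + \sqrt{2} i \sqrt{2}\right) \left(-2\right) = \left(-4 + 2 i\right) \left(-2\right) = 8 - 4 i$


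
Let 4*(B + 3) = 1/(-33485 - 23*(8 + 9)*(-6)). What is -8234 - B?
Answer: -1025220435/124556 ≈ -8231.0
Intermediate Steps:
B = -373669/124556 (B = -3 + 1/(4*(-33485 - 23*(8 + 9)*(-6))) = -3 + 1/(4*(-33485 - 23*17*(-6))) = -3 + 1/(4*(-33485 - 391*(-6))) = -3 + 1/(4*(-33485 + 2346)) = -3 + (¼)/(-31139) = -3 + (¼)*(-1/31139) = -3 - 1/124556 = -373669/124556 ≈ -3.0000)
-8234 - B = -8234 - 1*(-373669/124556) = -8234 + 373669/124556 = -1025220435/124556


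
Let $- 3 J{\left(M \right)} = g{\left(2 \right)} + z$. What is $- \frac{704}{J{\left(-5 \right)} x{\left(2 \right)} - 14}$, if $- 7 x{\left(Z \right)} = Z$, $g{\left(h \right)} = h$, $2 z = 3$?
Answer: $\frac{2112}{41} \approx 51.512$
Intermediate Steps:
$z = \frac{3}{2}$ ($z = \frac{1}{2} \cdot 3 = \frac{3}{2} \approx 1.5$)
$J{\left(M \right)} = - \frac{7}{6}$ ($J{\left(M \right)} = - \frac{2 + \frac{3}{2}}{3} = \left(- \frac{1}{3}\right) \frac{7}{2} = - \frac{7}{6}$)
$x{\left(Z \right)} = - \frac{Z}{7}$
$- \frac{704}{J{\left(-5 \right)} x{\left(2 \right)} - 14} = - \frac{704}{- \frac{7 \left(\left(- \frac{1}{7}\right) 2\right)}{6} - 14} = - \frac{704}{\left(- \frac{7}{6}\right) \left(- \frac{2}{7}\right) - 14} = - \frac{704}{\frac{1}{3} - 14} = - \frac{704}{- \frac{41}{3}} = \left(-704\right) \left(- \frac{3}{41}\right) = \frac{2112}{41}$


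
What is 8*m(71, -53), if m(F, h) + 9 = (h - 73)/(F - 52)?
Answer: -2376/19 ≈ -125.05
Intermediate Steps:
m(F, h) = -9 + (-73 + h)/(-52 + F) (m(F, h) = -9 + (h - 73)/(F - 52) = -9 + (-73 + h)/(-52 + F))
8*m(71, -53) = 8*((395 - 53 - 9*71)/(-52 + 71)) = 8*((395 - 53 - 639)/19) = 8*((1/19)*(-297)) = 8*(-297/19) = -2376/19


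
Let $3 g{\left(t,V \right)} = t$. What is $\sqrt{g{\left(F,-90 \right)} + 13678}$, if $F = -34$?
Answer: $\frac{10 \sqrt{1230}}{3} \approx 116.9$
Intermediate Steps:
$g{\left(t,V \right)} = \frac{t}{3}$
$\sqrt{g{\left(F,-90 \right)} + 13678} = \sqrt{\frac{1}{3} \left(-34\right) + 13678} = \sqrt{- \frac{34}{3} + 13678} = \sqrt{\frac{41000}{3}} = \frac{10 \sqrt{1230}}{3}$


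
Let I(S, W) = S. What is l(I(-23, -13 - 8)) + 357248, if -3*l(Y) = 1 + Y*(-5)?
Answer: 1071628/3 ≈ 3.5721e+5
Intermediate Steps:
l(Y) = -⅓ + 5*Y/3 (l(Y) = -(1 + Y*(-5))/3 = -(1 - 5*Y)/3 = -⅓ + 5*Y/3)
l(I(-23, -13 - 8)) + 357248 = (-⅓ + (5/3)*(-23)) + 357248 = (-⅓ - 115/3) + 357248 = -116/3 + 357248 = 1071628/3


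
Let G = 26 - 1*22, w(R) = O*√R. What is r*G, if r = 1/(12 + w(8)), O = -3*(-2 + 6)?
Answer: -1/21 - 2*√2/21 ≈ -0.18231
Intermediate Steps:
O = -12 (O = -3*4 = -12)
w(R) = -12*√R
G = 4 (G = 26 - 22 = 4)
r = 1/(12 - 24*√2) ≈ -0.045577
r*G = (-1/84 - √2/42)*4 = -1/21 - 2*√2/21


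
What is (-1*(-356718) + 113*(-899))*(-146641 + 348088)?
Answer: 51395374557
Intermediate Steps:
(-1*(-356718) + 113*(-899))*(-146641 + 348088) = (356718 - 101587)*201447 = 255131*201447 = 51395374557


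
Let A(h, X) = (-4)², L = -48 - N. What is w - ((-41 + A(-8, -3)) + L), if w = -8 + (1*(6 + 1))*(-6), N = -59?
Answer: -36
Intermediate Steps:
L = 11 (L = -48 - 1*(-59) = -48 + 59 = 11)
A(h, X) = 16
w = -50 (w = -8 + (1*7)*(-6) = -8 + 7*(-6) = -8 - 42 = -50)
w - ((-41 + A(-8, -3)) + L) = -50 - ((-41 + 16) + 11) = -50 - (-25 + 11) = -50 - 1*(-14) = -50 + 14 = -36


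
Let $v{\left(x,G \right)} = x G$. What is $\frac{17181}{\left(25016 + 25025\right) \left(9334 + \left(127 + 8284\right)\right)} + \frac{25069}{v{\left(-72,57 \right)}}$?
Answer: $- \frac{7420212854927}{1214753281560} \approx -6.1084$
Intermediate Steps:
$v{\left(x,G \right)} = G x$
$\frac{17181}{\left(25016 + 25025\right) \left(9334 + \left(127 + 8284\right)\right)} + \frac{25069}{v{\left(-72,57 \right)}} = \frac{17181}{\left(25016 + 25025\right) \left(9334 + \left(127 + 8284\right)\right)} + \frac{25069}{57 \left(-72\right)} = \frac{17181}{50041 \left(9334 + 8411\right)} + \frac{25069}{-4104} = \frac{17181}{50041 \cdot 17745} + 25069 \left(- \frac{1}{4104}\right) = \frac{17181}{887977545} - \frac{25069}{4104} = 17181 \cdot \frac{1}{887977545} - \frac{25069}{4104} = \frac{5727}{295992515} - \frac{25069}{4104} = - \frac{7420212854927}{1214753281560}$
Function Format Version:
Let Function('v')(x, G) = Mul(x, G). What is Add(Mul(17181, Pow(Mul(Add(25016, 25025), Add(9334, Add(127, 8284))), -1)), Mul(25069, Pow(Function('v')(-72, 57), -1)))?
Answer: Rational(-7420212854927, 1214753281560) ≈ -6.1084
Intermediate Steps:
Function('v')(x, G) = Mul(G, x)
Add(Mul(17181, Pow(Mul(Add(25016, 25025), Add(9334, Add(127, 8284))), -1)), Mul(25069, Pow(Function('v')(-72, 57), -1))) = Add(Mul(17181, Pow(Mul(Add(25016, 25025), Add(9334, Add(127, 8284))), -1)), Mul(25069, Pow(Mul(57, -72), -1))) = Add(Mul(17181, Pow(Mul(50041, Add(9334, 8411)), -1)), Mul(25069, Pow(-4104, -1))) = Add(Mul(17181, Pow(Mul(50041, 17745), -1)), Mul(25069, Rational(-1, 4104))) = Add(Mul(17181, Pow(887977545, -1)), Rational(-25069, 4104)) = Add(Mul(17181, Rational(1, 887977545)), Rational(-25069, 4104)) = Add(Rational(5727, 295992515), Rational(-25069, 4104)) = Rational(-7420212854927, 1214753281560)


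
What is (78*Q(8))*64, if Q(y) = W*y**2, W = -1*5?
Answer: -1597440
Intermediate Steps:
W = -5
Q(y) = -5*y**2
(78*Q(8))*64 = (78*(-5*8**2))*64 = (78*(-5*64))*64 = (78*(-320))*64 = -24960*64 = -1597440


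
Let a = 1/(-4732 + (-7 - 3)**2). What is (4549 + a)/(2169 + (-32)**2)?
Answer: 21070967/14789976 ≈ 1.4247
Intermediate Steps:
a = -1/4632 (a = 1/(-4732 + (-10)**2) = 1/(-4732 + 100) = 1/(-4632) = -1/4632 ≈ -0.00021589)
(4549 + a)/(2169 + (-32)**2) = (4549 - 1/4632)/(2169 + (-32)**2) = 21070967/(4632*(2169 + 1024)) = (21070967/4632)/3193 = (21070967/4632)*(1/3193) = 21070967/14789976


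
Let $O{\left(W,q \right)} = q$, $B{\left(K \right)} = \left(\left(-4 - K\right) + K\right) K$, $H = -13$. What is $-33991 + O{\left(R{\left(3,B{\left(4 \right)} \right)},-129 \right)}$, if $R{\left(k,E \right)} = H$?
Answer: $-34120$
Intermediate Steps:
$B{\left(K \right)} = - 4 K$
$R{\left(k,E \right)} = -13$
$-33991 + O{\left(R{\left(3,B{\left(4 \right)} \right)},-129 \right)} = -33991 - 129 = -34120$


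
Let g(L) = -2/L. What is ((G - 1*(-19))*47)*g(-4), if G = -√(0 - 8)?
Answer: 893/2 - 47*I*√2 ≈ 446.5 - 66.468*I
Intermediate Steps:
G = -2*I*√2 (G = -√(-8) = -2*I*√2 ≈ -2.8284*I)
((G - 1*(-19))*47)*g(-4) = ((-2*I*√2 - 1*(-19))*47)*(-2/(-4)) = ((-2*I*√2 + 19)*47)*(-2*(-¼)) = ((19 - 2*I*√2)*47)*(½) = (893 - 94*I*√2)*(½) = 893/2 - 47*I*√2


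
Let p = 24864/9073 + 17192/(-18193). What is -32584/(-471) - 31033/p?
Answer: -343289160693929/19941314808 ≈ -17215.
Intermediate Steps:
p = 42338248/23580727 (p = 24864*(1/9073) + 17192*(-1/18193) = 24864/9073 - 2456/2599 = 42338248/23580727 ≈ 1.7955)
-32584/(-471) - 31033/p = -32584/(-471) - 31033/42338248/23580727 = -32584*(-1/471) - 31033*23580727/42338248 = 32584/471 - 731780700991/42338248 = -343289160693929/19941314808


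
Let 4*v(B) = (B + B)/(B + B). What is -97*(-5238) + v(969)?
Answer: 2032345/4 ≈ 5.0809e+5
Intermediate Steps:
v(B) = ¼ (v(B) = ((B + B)/(B + B))/4 = ((2*B)/((2*B)))/4 = ((2*B)*(1/(2*B)))/4 = (¼)*1 = ¼)
-97*(-5238) + v(969) = -97*(-5238) + ¼ = 508086 + ¼ = 2032345/4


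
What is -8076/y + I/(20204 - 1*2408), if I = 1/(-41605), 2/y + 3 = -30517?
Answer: 91247036262580799/740402580 ≈ 1.2324e+8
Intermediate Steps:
y = -1/15260 (y = 2/(-3 - 30517) = 2/(-30520) = 2*(-1/30520) = -1/15260 ≈ -6.5531e-5)
I = -1/41605 ≈ -2.4036e-5
-8076/y + I/(20204 - 1*2408) = -8076/(-1/15260) - 1/(41605*(20204 - 1*2408)) = -8076*(-15260) - 1/(41605*(20204 - 2408)) = 123239760 - 1/41605/17796 = 123239760 - 1/41605*1/17796 = 123239760 - 1/740402580 = 91247036262580799/740402580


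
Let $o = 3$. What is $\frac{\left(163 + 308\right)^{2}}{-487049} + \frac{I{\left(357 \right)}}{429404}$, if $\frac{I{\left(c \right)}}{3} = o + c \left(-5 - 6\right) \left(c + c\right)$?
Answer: $- \frac{4192132957389}{209140788796} \approx -20.045$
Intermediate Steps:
$I{\left(c \right)} = 9 - 66 c^{2}$ ($I{\left(c \right)} = 3 \left(3 + c \left(-5 - 6\right) \left(c + c\right)\right) = 3 \left(3 + c \left(- 11 \cdot 2 c\right)\right) = 3 \left(3 + c \left(- 22 c\right)\right) = 3 \left(3 - 22 c^{2}\right) = 9 - 66 c^{2}$)
$\frac{\left(163 + 308\right)^{2}}{-487049} + \frac{I{\left(357 \right)}}{429404} = \frac{\left(163 + 308\right)^{2}}{-487049} + \frac{9 - 66 \cdot 357^{2}}{429404} = 471^{2} \left(- \frac{1}{487049}\right) + \left(9 - 8411634\right) \frac{1}{429404} = 221841 \left(- \frac{1}{487049}\right) + \left(9 - 8411634\right) \frac{1}{429404} = - \frac{221841}{487049} - \frac{8411625}{429404} = - \frac{4192132957389}{209140788796}$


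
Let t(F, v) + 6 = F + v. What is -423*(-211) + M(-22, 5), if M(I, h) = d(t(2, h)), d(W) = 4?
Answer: 89257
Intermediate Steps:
t(F, v) = -6 + F + v (t(F, v) = -6 + (F + v) = -6 + F + v)
M(I, h) = 4
-423*(-211) + M(-22, 5) = -423*(-211) + 4 = 89253 + 4 = 89257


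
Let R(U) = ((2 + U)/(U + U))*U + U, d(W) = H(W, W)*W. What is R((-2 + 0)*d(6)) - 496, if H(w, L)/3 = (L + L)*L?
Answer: -4383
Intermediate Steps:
H(w, L) = 6*L² (H(w, L) = 3*((L + L)*L) = 3*((2*L)*L) = 3*(2*L²) = 6*L²)
d(W) = 6*W³ (d(W) = (6*W²)*W = 6*W³)
R(U) = 1 + 3*U/2 (R(U) = ((2 + U)/((2*U)))*U + U = ((2 + U)*(1/(2*U)))*U + U = ((2 + U)/(2*U))*U + U = (1 + U/2) + U = 1 + 3*U/2)
R((-2 + 0)*d(6)) - 496 = (1 + 3*((-2 + 0)*(6*6³))/2) - 496 = (1 + 3*(-12*216)/2) - 496 = (1 + 3*(-2*1296)/2) - 496 = (1 + (3/2)*(-2592)) - 496 = (1 - 3888) - 496 = -3887 - 496 = -4383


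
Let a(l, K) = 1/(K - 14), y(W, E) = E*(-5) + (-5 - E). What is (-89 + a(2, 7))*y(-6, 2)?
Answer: 10608/7 ≈ 1515.4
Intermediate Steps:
y(W, E) = -5 - 6*E (y(W, E) = -5*E + (-5 - E) = -5 - 6*E)
a(l, K) = 1/(-14 + K)
(-89 + a(2, 7))*y(-6, 2) = (-89 + 1/(-14 + 7))*(-5 - 6*2) = (-89 + 1/(-7))*(-5 - 12) = (-89 - ⅐)*(-17) = -624/7*(-17) = 10608/7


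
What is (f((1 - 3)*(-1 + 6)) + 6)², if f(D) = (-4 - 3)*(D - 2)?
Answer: 8100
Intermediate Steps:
f(D) = 14 - 7*D (f(D) = -7*(-2 + D) = 14 - 7*D)
(f((1 - 3)*(-1 + 6)) + 6)² = ((14 - 7*(1 - 3)*(-1 + 6)) + 6)² = ((14 - (-14)*5) + 6)² = ((14 - 7*(-10)) + 6)² = ((14 + 70) + 6)² = (84 + 6)² = 90² = 8100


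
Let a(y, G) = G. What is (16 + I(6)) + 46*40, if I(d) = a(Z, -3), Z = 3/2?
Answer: 1853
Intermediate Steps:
Z = 3/2 (Z = 3*(½) = 3/2 ≈ 1.5000)
I(d) = -3
(16 + I(6)) + 46*40 = (16 - 3) + 46*40 = 13 + 1840 = 1853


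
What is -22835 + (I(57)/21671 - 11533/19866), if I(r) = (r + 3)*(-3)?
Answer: -9831088331333/430516086 ≈ -22836.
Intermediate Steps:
I(r) = -9 - 3*r (I(r) = (3 + r)*(-3) = -9 - 3*r)
-22835 + (I(57)/21671 - 11533/19866) = -22835 + ((-9 - 3*57)/21671 - 11533/19866) = -22835 + ((-9 - 171)*(1/21671) - 11533*1/19866) = -22835 + (-180*1/21671 - 11533/19866) = -22835 + (-180/21671 - 11533/19866) = -22835 - 253507523/430516086 = -9831088331333/430516086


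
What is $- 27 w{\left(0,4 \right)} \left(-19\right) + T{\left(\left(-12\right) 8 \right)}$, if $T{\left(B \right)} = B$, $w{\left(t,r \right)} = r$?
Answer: $1956$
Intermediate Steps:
$- 27 w{\left(0,4 \right)} \left(-19\right) + T{\left(\left(-12\right) 8 \right)} = \left(-27\right) 4 \left(-19\right) - 96 = \left(-108\right) \left(-19\right) - 96 = 2052 - 96 = 1956$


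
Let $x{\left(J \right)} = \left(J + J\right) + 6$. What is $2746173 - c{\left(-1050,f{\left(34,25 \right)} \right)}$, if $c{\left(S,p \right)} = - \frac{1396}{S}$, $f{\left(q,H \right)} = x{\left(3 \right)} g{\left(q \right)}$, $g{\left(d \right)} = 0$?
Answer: $\frac{1441740127}{525} \approx 2.7462 \cdot 10^{6}$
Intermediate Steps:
$x{\left(J \right)} = 6 + 2 J$ ($x{\left(J \right)} = 2 J + 6 = 6 + 2 J$)
$f{\left(q,H \right)} = 0$ ($f{\left(q,H \right)} = \left(6 + 2 \cdot 3\right) 0 = \left(6 + 6\right) 0 = 12 \cdot 0 = 0$)
$2746173 - c{\left(-1050,f{\left(34,25 \right)} \right)} = 2746173 - - \frac{1396}{-1050} = 2746173 - \left(-1396\right) \left(- \frac{1}{1050}\right) = 2746173 - \frac{698}{525} = \frac{1441740127}{525}$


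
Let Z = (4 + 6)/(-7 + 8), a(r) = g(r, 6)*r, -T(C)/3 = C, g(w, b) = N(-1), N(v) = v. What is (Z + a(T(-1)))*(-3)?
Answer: -21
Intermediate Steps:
g(w, b) = -1
T(C) = -3*C
a(r) = -r
Z = 10 (Z = 10/1 = 10*1 = 10)
(Z + a(T(-1)))*(-3) = (10 - (-3)*(-1))*(-3) = (10 - 1*3)*(-3) = (10 - 3)*(-3) = 7*(-3) = -21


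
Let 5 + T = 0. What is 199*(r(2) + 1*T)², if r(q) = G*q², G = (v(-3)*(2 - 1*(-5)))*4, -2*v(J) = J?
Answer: 5287231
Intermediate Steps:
T = -5 (T = -5 + 0 = -5)
v(J) = -J/2
G = 42 (G = ((-½*(-3))*(2 - 1*(-5)))*4 = (3*(2 + 5)/2)*4 = ((3/2)*7)*4 = (21/2)*4 = 42)
r(q) = 42*q²
199*(r(2) + 1*T)² = 199*(42*2² + 1*(-5))² = 199*(42*4 - 5)² = 199*(168 - 5)² = 199*163² = 199*26569 = 5287231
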